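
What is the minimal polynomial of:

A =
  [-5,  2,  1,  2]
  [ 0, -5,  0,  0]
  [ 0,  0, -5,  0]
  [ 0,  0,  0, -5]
x^2 + 10*x + 25

The characteristic polynomial is χ_A(x) = (x + 5)^4, so the eigenvalues are known. The minimal polynomial is
  m_A(x) = Π_λ (x − λ)^{k_λ}
where k_λ is the size of the *largest* Jordan block for λ (equivalently, the smallest k with (A − λI)^k v = 0 for every generalised eigenvector v of λ).

  λ = -5: largest Jordan block has size 2, contributing (x + 5)^2

So m_A(x) = (x + 5)^2 = x^2 + 10*x + 25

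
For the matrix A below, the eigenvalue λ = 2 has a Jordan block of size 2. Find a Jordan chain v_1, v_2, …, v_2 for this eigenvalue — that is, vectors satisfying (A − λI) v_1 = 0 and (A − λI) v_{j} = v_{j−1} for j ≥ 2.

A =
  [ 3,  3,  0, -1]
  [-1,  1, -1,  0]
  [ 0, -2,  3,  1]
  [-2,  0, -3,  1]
A Jordan chain for λ = 2 of length 2:
v_1 = (1, -1, 0, -2)ᵀ
v_2 = (1, 0, 0, 0)ᵀ

Let N = A − (2)·I. We want v_2 with N^2 v_2 = 0 but N^1 v_2 ≠ 0; then v_{j-1} := N · v_j for j = 2, …, 2.

Pick v_2 = (1, 0, 0, 0)ᵀ.
Then v_1 = N · v_2 = (1, -1, 0, -2)ᵀ.

Sanity check: (A − (2)·I) v_1 = (0, 0, 0, 0)ᵀ = 0. ✓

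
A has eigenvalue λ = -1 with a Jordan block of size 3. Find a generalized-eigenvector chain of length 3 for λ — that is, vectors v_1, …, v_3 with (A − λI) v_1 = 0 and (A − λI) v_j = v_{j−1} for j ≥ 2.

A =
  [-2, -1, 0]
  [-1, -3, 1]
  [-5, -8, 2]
A Jordan chain for λ = -1 of length 3:
v_1 = (2, -2, -2)ᵀ
v_2 = (-1, -1, -5)ᵀ
v_3 = (1, 0, 0)ᵀ

Let N = A − (-1)·I. We want v_3 with N^3 v_3 = 0 but N^2 v_3 ≠ 0; then v_{j-1} := N · v_j for j = 3, …, 2.

Pick v_3 = (1, 0, 0)ᵀ.
Then v_2 = N · v_3 = (-1, -1, -5)ᵀ.
Then v_1 = N · v_2 = (2, -2, -2)ᵀ.

Sanity check: (A − (-1)·I) v_1 = (0, 0, 0)ᵀ = 0. ✓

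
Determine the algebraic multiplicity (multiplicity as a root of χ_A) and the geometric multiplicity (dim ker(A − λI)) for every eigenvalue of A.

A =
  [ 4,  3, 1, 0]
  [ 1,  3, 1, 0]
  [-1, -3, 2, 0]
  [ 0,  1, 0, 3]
λ = 3: alg = 4, geom = 2

Step 1 — factor the characteristic polynomial to read off the algebraic multiplicities:
  χ_A(x) = (x - 3)^4

Step 2 — compute geometric multiplicities via the rank-nullity identity g(λ) = n − rank(A − λI):
  rank(A − (3)·I) = 2, so dim ker(A − (3)·I) = n − 2 = 2

Summary:
  λ = 3: algebraic multiplicity = 4, geometric multiplicity = 2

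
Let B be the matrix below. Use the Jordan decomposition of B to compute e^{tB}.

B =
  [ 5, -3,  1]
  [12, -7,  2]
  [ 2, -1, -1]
e^{tB} =
  [t^2*exp(-t) + 6*t*exp(-t) + exp(-t), -t^2*exp(-t)/2 - 3*t*exp(-t), t*exp(-t)]
  [2*t^2*exp(-t) + 12*t*exp(-t), -t^2*exp(-t) - 6*t*exp(-t) + exp(-t), 2*t*exp(-t)]
  [2*t*exp(-t), -t*exp(-t), exp(-t)]

Strategy: write B = P · J · P⁻¹ where J is a Jordan canonical form, so e^{tB} = P · e^{tJ} · P⁻¹, and e^{tJ} can be computed block-by-block.

B has Jordan form
J =
  [-1,  1,  0]
  [ 0, -1,  1]
  [ 0,  0, -1]
(up to reordering of blocks).

Per-block formulas:
  For a 3×3 Jordan block J_3(-1): exp(t · J_3(-1)) = e^(-1t)·(I + t·N + (t^2/2)·N^2), where N is the 3×3 nilpotent shift.

After assembling e^{tJ} and conjugating by P, we get:

e^{tB} =
  [t^2*exp(-t) + 6*t*exp(-t) + exp(-t), -t^2*exp(-t)/2 - 3*t*exp(-t), t*exp(-t)]
  [2*t^2*exp(-t) + 12*t*exp(-t), -t^2*exp(-t) - 6*t*exp(-t) + exp(-t), 2*t*exp(-t)]
  [2*t*exp(-t), -t*exp(-t), exp(-t)]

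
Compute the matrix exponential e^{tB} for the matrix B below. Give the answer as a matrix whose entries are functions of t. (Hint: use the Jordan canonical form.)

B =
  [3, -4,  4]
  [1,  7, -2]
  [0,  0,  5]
e^{tB} =
  [-2*t*exp(5*t) + exp(5*t), -4*t*exp(5*t), 4*t*exp(5*t)]
  [t*exp(5*t), 2*t*exp(5*t) + exp(5*t), -2*t*exp(5*t)]
  [0, 0, exp(5*t)]

Strategy: write B = P · J · P⁻¹ where J is a Jordan canonical form, so e^{tB} = P · e^{tJ} · P⁻¹, and e^{tJ} can be computed block-by-block.

B has Jordan form
J =
  [5, 1, 0]
  [0, 5, 0]
  [0, 0, 5]
(up to reordering of blocks).

Per-block formulas:
  For a 1×1 block at λ = 5: exp(t · [5]) = [e^(5t)].
  For a 2×2 Jordan block J_2(5): exp(t · J_2(5)) = e^(5t)·(I + t·N), where N is the 2×2 nilpotent shift.

After assembling e^{tJ} and conjugating by P, we get:

e^{tB} =
  [-2*t*exp(5*t) + exp(5*t), -4*t*exp(5*t), 4*t*exp(5*t)]
  [t*exp(5*t), 2*t*exp(5*t) + exp(5*t), -2*t*exp(5*t)]
  [0, 0, exp(5*t)]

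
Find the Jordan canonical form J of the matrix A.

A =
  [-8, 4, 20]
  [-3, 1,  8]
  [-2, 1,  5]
J_2(-1) ⊕ J_1(0)

The characteristic polynomial is
  det(x·I − A) = x^3 + 2*x^2 + x = x*(x + 1)^2

Eigenvalues and multiplicities (the geometric multiplicity of λ is n − rank(A − λI), which equals the number of Jordan blocks for λ):
  λ = -1: algebraic multiplicity = 2, geometric multiplicity = 1
  λ = 0: algebraic multiplicity = 1, geometric multiplicity = 1

Determining the block sizes for each eigenvalue:
  λ = -1: one block (gm = 1), so the single block has size am = 2 → block sizes [2]
  λ = 0: one block (gm = 1), so the single block has size am = 1 → block sizes [1]

Assembling the blocks gives a Jordan form
J =
  [-1,  1, 0]
  [ 0, -1, 0]
  [ 0,  0, 0]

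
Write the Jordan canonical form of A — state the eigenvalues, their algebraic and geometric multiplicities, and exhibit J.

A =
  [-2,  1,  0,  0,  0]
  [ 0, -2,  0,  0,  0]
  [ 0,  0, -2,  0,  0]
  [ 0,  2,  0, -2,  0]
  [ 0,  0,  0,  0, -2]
J_2(-2) ⊕ J_1(-2) ⊕ J_1(-2) ⊕ J_1(-2)

The characteristic polynomial is
  det(x·I − A) = x^5 + 10*x^4 + 40*x^3 + 80*x^2 + 80*x + 32 = (x + 2)^5

Eigenvalues and multiplicities (the geometric multiplicity of λ is n − rank(A − λI), which equals the number of Jordan blocks for λ):
  λ = -2: algebraic multiplicity = 5, geometric multiplicity = 4

Determining the block sizes for each eigenvalue:
  λ = -2: 4 blocks summing to 5 forces exactly one block of size 2 and the rest size 1 → block sizes [2, 1, 1, 1]

Assembling the blocks gives a Jordan form
J =
  [-2,  1,  0,  0,  0]
  [ 0, -2,  0,  0,  0]
  [ 0,  0, -2,  0,  0]
  [ 0,  0,  0, -2,  0]
  [ 0,  0,  0,  0, -2]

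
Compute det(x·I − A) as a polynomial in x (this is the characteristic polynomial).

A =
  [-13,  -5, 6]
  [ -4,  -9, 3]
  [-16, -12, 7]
x^3 + 15*x^2 + 75*x + 125

Expanding det(x·I − A) (e.g. by cofactor expansion or by noting that A is similar to its Jordan form J, which has the same characteristic polynomial as A) gives
  χ_A(x) = x^3 + 15*x^2 + 75*x + 125
which factors as (x + 5)^3. The eigenvalues (with algebraic multiplicities) are λ = -5 with multiplicity 3.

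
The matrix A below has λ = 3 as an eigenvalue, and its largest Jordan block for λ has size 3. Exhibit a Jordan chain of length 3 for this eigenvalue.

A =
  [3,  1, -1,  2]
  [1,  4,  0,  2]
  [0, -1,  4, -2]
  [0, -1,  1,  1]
A Jordan chain for λ = 3 of length 3:
v_1 = (1, 1, -1, -1)ᵀ
v_2 = (0, 1, 0, 0)ᵀ
v_3 = (1, 0, 0, 0)ᵀ

Let N = A − (3)·I. We want v_3 with N^3 v_3 = 0 but N^2 v_3 ≠ 0; then v_{j-1} := N · v_j for j = 3, …, 2.

Pick v_3 = (1, 0, 0, 0)ᵀ.
Then v_2 = N · v_3 = (0, 1, 0, 0)ᵀ.
Then v_1 = N · v_2 = (1, 1, -1, -1)ᵀ.

Sanity check: (A − (3)·I) v_1 = (0, 0, 0, 0)ᵀ = 0. ✓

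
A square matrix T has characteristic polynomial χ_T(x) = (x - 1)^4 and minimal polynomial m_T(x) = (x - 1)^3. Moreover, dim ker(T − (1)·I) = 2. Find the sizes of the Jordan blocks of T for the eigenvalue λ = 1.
Block sizes for λ = 1: [3, 1]

Step 1 — from the characteristic polynomial, algebraic multiplicity of λ = 1 is 4. From dim ker(T − (1)·I) = 2, there are exactly 2 Jordan blocks for λ = 1.
Step 2 — from the minimal polynomial, the factor (x − 1)^3 tells us the largest block for λ = 1 has size 3.
Step 3 — with total size 4, 2 blocks, and largest block 3, the block sizes (in nonincreasing order) are [3, 1].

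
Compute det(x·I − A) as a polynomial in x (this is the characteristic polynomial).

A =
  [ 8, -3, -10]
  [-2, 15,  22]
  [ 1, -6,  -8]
x^3 - 15*x^2 + 72*x - 108

Expanding det(x·I − A) (e.g. by cofactor expansion or by noting that A is similar to its Jordan form J, which has the same characteristic polynomial as A) gives
  χ_A(x) = x^3 - 15*x^2 + 72*x - 108
which factors as (x - 6)^2*(x - 3). The eigenvalues (with algebraic multiplicities) are λ = 3 with multiplicity 1, λ = 6 with multiplicity 2.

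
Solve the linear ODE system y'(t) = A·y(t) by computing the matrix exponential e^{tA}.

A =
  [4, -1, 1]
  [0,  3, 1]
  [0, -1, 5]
e^{tA} =
  [exp(4*t), -t*exp(4*t), t*exp(4*t)]
  [0, -t*exp(4*t) + exp(4*t), t*exp(4*t)]
  [0, -t*exp(4*t), t*exp(4*t) + exp(4*t)]

Strategy: write A = P · J · P⁻¹ where J is a Jordan canonical form, so e^{tA} = P · e^{tJ} · P⁻¹, and e^{tJ} can be computed block-by-block.

A has Jordan form
J =
  [4, 1, 0]
  [0, 4, 0]
  [0, 0, 4]
(up to reordering of blocks).

Per-block formulas:
  For a 1×1 block at λ = 4: exp(t · [4]) = [e^(4t)].
  For a 2×2 Jordan block J_2(4): exp(t · J_2(4)) = e^(4t)·(I + t·N), where N is the 2×2 nilpotent shift.

After assembling e^{tJ} and conjugating by P, we get:

e^{tA} =
  [exp(4*t), -t*exp(4*t), t*exp(4*t)]
  [0, -t*exp(4*t) + exp(4*t), t*exp(4*t)]
  [0, -t*exp(4*t), t*exp(4*t) + exp(4*t)]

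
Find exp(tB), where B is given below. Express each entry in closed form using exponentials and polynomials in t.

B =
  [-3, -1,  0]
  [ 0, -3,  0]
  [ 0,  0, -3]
e^{tB} =
  [exp(-3*t), -t*exp(-3*t), 0]
  [0, exp(-3*t), 0]
  [0, 0, exp(-3*t)]

Strategy: write B = P · J · P⁻¹ where J is a Jordan canonical form, so e^{tB} = P · e^{tJ} · P⁻¹, and e^{tJ} can be computed block-by-block.

B has Jordan form
J =
  [-3,  1,  0]
  [ 0, -3,  0]
  [ 0,  0, -3]
(up to reordering of blocks).

Per-block formulas:
  For a 1×1 block at λ = -3: exp(t · [-3]) = [e^(-3t)].
  For a 2×2 Jordan block J_2(-3): exp(t · J_2(-3)) = e^(-3t)·(I + t·N), where N is the 2×2 nilpotent shift.

After assembling e^{tJ} and conjugating by P, we get:

e^{tB} =
  [exp(-3*t), -t*exp(-3*t), 0]
  [0, exp(-3*t), 0]
  [0, 0, exp(-3*t)]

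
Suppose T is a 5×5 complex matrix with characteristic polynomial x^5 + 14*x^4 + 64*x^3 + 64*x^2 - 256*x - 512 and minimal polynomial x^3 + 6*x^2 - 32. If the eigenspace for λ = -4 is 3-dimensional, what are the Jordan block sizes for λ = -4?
Block sizes for λ = -4: [2, 1, 1]

Step 1 — from the characteristic polynomial, algebraic multiplicity of λ = -4 is 4. From dim ker(T − (-4)·I) = 3, there are exactly 3 Jordan blocks for λ = -4.
Step 2 — from the minimal polynomial, the factor (x + 4)^2 tells us the largest block for λ = -4 has size 2.
Step 3 — with total size 4, 3 blocks, and largest block 2, the block sizes (in nonincreasing order) are [2, 1, 1].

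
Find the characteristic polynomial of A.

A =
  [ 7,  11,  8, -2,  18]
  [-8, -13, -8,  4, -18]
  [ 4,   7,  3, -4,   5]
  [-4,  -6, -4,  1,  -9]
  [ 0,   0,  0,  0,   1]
x^5 + x^4 - 2*x^3 - 2*x^2 + x + 1

Expanding det(x·I − A) (e.g. by cofactor expansion or by noting that A is similar to its Jordan form J, which has the same characteristic polynomial as A) gives
  χ_A(x) = x^5 + x^4 - 2*x^3 - 2*x^2 + x + 1
which factors as (x - 1)^2*(x + 1)^3. The eigenvalues (with algebraic multiplicities) are λ = -1 with multiplicity 3, λ = 1 with multiplicity 2.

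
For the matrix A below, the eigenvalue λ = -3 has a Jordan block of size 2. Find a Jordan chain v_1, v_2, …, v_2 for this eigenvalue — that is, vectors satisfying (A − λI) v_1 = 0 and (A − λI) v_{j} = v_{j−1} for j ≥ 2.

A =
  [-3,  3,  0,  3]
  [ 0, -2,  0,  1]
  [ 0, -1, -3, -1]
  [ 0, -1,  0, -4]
A Jordan chain for λ = -3 of length 2:
v_1 = (3, 1, -1, -1)ᵀ
v_2 = (0, 1, 0, 0)ᵀ

Let N = A − (-3)·I. We want v_2 with N^2 v_2 = 0 but N^1 v_2 ≠ 0; then v_{j-1} := N · v_j for j = 2, …, 2.

Pick v_2 = (0, 1, 0, 0)ᵀ.
Then v_1 = N · v_2 = (3, 1, -1, -1)ᵀ.

Sanity check: (A − (-3)·I) v_1 = (0, 0, 0, 0)ᵀ = 0. ✓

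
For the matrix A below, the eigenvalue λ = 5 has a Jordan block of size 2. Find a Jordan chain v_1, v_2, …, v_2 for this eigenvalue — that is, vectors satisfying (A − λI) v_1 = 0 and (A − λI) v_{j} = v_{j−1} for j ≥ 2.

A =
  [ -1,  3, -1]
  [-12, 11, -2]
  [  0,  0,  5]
A Jordan chain for λ = 5 of length 2:
v_1 = (-6, -12, 0)ᵀ
v_2 = (1, 0, 0)ᵀ

Let N = A − (5)·I. We want v_2 with N^2 v_2 = 0 but N^1 v_2 ≠ 0; then v_{j-1} := N · v_j for j = 2, …, 2.

Pick v_2 = (1, 0, 0)ᵀ.
Then v_1 = N · v_2 = (-6, -12, 0)ᵀ.

Sanity check: (A − (5)·I) v_1 = (0, 0, 0)ᵀ = 0. ✓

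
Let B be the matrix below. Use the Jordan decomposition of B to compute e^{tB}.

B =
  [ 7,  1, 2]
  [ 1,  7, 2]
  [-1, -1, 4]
e^{tB} =
  [t*exp(6*t) + exp(6*t), t*exp(6*t), 2*t*exp(6*t)]
  [t*exp(6*t), t*exp(6*t) + exp(6*t), 2*t*exp(6*t)]
  [-t*exp(6*t), -t*exp(6*t), -2*t*exp(6*t) + exp(6*t)]

Strategy: write B = P · J · P⁻¹ where J is a Jordan canonical form, so e^{tB} = P · e^{tJ} · P⁻¹, and e^{tJ} can be computed block-by-block.

B has Jordan form
J =
  [6, 1, 0]
  [0, 6, 0]
  [0, 0, 6]
(up to reordering of blocks).

Per-block formulas:
  For a 2×2 Jordan block J_2(6): exp(t · J_2(6)) = e^(6t)·(I + t·N), where N is the 2×2 nilpotent shift.
  For a 1×1 block at λ = 6: exp(t · [6]) = [e^(6t)].

After assembling e^{tJ} and conjugating by P, we get:

e^{tB} =
  [t*exp(6*t) + exp(6*t), t*exp(6*t), 2*t*exp(6*t)]
  [t*exp(6*t), t*exp(6*t) + exp(6*t), 2*t*exp(6*t)]
  [-t*exp(6*t), -t*exp(6*t), -2*t*exp(6*t) + exp(6*t)]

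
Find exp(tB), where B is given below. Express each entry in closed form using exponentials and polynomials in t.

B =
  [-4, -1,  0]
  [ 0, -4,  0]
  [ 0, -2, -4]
e^{tB} =
  [exp(-4*t), -t*exp(-4*t), 0]
  [0, exp(-4*t), 0]
  [0, -2*t*exp(-4*t), exp(-4*t)]

Strategy: write B = P · J · P⁻¹ where J is a Jordan canonical form, so e^{tB} = P · e^{tJ} · P⁻¹, and e^{tJ} can be computed block-by-block.

B has Jordan form
J =
  [-4,  1,  0]
  [ 0, -4,  0]
  [ 0,  0, -4]
(up to reordering of blocks).

Per-block formulas:
  For a 1×1 block at λ = -4: exp(t · [-4]) = [e^(-4t)].
  For a 2×2 Jordan block J_2(-4): exp(t · J_2(-4)) = e^(-4t)·(I + t·N), where N is the 2×2 nilpotent shift.

After assembling e^{tJ} and conjugating by P, we get:

e^{tB} =
  [exp(-4*t), -t*exp(-4*t), 0]
  [0, exp(-4*t), 0]
  [0, -2*t*exp(-4*t), exp(-4*t)]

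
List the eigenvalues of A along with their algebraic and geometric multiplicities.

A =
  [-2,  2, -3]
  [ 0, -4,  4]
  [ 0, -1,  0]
λ = -2: alg = 3, geom = 1

Step 1 — factor the characteristic polynomial to read off the algebraic multiplicities:
  χ_A(x) = (x + 2)^3

Step 2 — compute geometric multiplicities via the rank-nullity identity g(λ) = n − rank(A − λI):
  rank(A − (-2)·I) = 2, so dim ker(A − (-2)·I) = n − 2 = 1

Summary:
  λ = -2: algebraic multiplicity = 3, geometric multiplicity = 1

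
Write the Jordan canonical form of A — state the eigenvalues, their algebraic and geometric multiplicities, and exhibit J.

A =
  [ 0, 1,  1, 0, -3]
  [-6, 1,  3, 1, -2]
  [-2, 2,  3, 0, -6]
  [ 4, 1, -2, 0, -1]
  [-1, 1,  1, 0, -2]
J_3(0) ⊕ J_1(1) ⊕ J_1(1)

The characteristic polynomial is
  det(x·I − A) = x^5 - 2*x^4 + x^3 = x^3*(x - 1)^2

Eigenvalues and multiplicities (the geometric multiplicity of λ is n − rank(A − λI), which equals the number of Jordan blocks for λ):
  λ = 0: algebraic multiplicity = 3, geometric multiplicity = 1
  λ = 1: algebraic multiplicity = 2, geometric multiplicity = 2

Determining the block sizes for each eigenvalue:
  λ = 0: one block (gm = 1), so the single block has size am = 3 → block sizes [3]
  λ = 1: gm = am = 2, so every block has size 1 → block sizes [1, 1]

Assembling the blocks gives a Jordan form
J =
  [0, 1, 0, 0, 0]
  [0, 0, 1, 0, 0]
  [0, 0, 0, 0, 0]
  [0, 0, 0, 1, 0]
  [0, 0, 0, 0, 1]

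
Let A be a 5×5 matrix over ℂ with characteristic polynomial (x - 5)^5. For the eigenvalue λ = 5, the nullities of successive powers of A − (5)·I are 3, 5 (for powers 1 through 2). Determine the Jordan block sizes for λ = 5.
Block sizes for λ = 5: [2, 2, 1]

From the dimensions of kernels of powers, the number of Jordan blocks of size at least j is d_j − d_{j−1} where d_j = dim ker(N^j) (with d_0 = 0). Computing the differences gives [3, 2].
The number of blocks of size exactly k is (#blocks of size ≥ k) − (#blocks of size ≥ k + 1), so the partition is: 1 block(s) of size 1, 2 block(s) of size 2.
In nonincreasing order the block sizes are [2, 2, 1].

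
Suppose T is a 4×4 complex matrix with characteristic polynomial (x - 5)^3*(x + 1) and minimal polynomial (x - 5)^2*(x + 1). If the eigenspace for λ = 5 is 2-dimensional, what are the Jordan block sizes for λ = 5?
Block sizes for λ = 5: [2, 1]

Step 1 — from the characteristic polynomial, algebraic multiplicity of λ = 5 is 3. From dim ker(T − (5)·I) = 2, there are exactly 2 Jordan blocks for λ = 5.
Step 2 — from the minimal polynomial, the factor (x − 5)^2 tells us the largest block for λ = 5 has size 2.
Step 3 — with total size 3, 2 blocks, and largest block 2, the block sizes (in nonincreasing order) are [2, 1].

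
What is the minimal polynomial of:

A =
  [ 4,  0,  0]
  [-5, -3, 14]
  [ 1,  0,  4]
x^3 - 5*x^2 - 8*x + 48

The characteristic polynomial is χ_A(x) = (x - 4)^2*(x + 3), so the eigenvalues are known. The minimal polynomial is
  m_A(x) = Π_λ (x − λ)^{k_λ}
where k_λ is the size of the *largest* Jordan block for λ (equivalently, the smallest k with (A − λI)^k v = 0 for every generalised eigenvector v of λ).

  λ = -3: largest Jordan block has size 1, contributing (x + 3)
  λ = 4: largest Jordan block has size 2, contributing (x − 4)^2

So m_A(x) = (x - 4)^2*(x + 3) = x^3 - 5*x^2 - 8*x + 48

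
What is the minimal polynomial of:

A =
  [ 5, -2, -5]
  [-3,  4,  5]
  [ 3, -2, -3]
x^2 - 4*x + 4

The characteristic polynomial is χ_A(x) = (x - 2)^3, so the eigenvalues are known. The minimal polynomial is
  m_A(x) = Π_λ (x − λ)^{k_λ}
where k_λ is the size of the *largest* Jordan block for λ (equivalently, the smallest k with (A − λI)^k v = 0 for every generalised eigenvector v of λ).

  λ = 2: largest Jordan block has size 2, contributing (x − 2)^2

So m_A(x) = (x - 2)^2 = x^2 - 4*x + 4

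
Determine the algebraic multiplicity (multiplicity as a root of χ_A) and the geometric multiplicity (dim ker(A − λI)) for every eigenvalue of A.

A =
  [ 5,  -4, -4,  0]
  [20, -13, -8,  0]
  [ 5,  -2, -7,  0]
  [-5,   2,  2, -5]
λ = -5: alg = 4, geom = 3

Step 1 — factor the characteristic polynomial to read off the algebraic multiplicities:
  χ_A(x) = (x + 5)^4

Step 2 — compute geometric multiplicities via the rank-nullity identity g(λ) = n − rank(A − λI):
  rank(A − (-5)·I) = 1, so dim ker(A − (-5)·I) = n − 1 = 3

Summary:
  λ = -5: algebraic multiplicity = 4, geometric multiplicity = 3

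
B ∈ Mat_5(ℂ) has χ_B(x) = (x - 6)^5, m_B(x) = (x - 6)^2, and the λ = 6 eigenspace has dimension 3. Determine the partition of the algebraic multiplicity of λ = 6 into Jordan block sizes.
Block sizes for λ = 6: [2, 2, 1]

Step 1 — from the characteristic polynomial, algebraic multiplicity of λ = 6 is 5. From dim ker(B − (6)·I) = 3, there are exactly 3 Jordan blocks for λ = 6.
Step 2 — from the minimal polynomial, the factor (x − 6)^2 tells us the largest block for λ = 6 has size 2.
Step 3 — with total size 5, 3 blocks, and largest block 2, the block sizes (in nonincreasing order) are [2, 2, 1].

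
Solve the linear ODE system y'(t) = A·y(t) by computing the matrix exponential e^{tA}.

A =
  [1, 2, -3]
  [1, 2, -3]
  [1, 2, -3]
e^{tA} =
  [t + 1, 2*t, -3*t]
  [t, 2*t + 1, -3*t]
  [t, 2*t, 1 - 3*t]

Strategy: write A = P · J · P⁻¹ where J is a Jordan canonical form, so e^{tA} = P · e^{tJ} · P⁻¹, and e^{tJ} can be computed block-by-block.

A has Jordan form
J =
  [0, 1, 0]
  [0, 0, 0]
  [0, 0, 0]
(up to reordering of blocks).

Per-block formulas:
  For a 1×1 block at λ = 0: exp(t · [0]) = [e^(0t)].
  For a 2×2 Jordan block J_2(0): exp(t · J_2(0)) = e^(0t)·(I + t·N), where N is the 2×2 nilpotent shift.

After assembling e^{tJ} and conjugating by P, we get:

e^{tA} =
  [t + 1, 2*t, -3*t]
  [t, 2*t + 1, -3*t]
  [t, 2*t, 1 - 3*t]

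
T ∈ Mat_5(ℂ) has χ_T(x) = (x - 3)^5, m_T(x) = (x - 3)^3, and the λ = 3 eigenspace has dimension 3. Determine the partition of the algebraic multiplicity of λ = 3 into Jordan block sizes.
Block sizes for λ = 3: [3, 1, 1]

Step 1 — from the characteristic polynomial, algebraic multiplicity of λ = 3 is 5. From dim ker(T − (3)·I) = 3, there are exactly 3 Jordan blocks for λ = 3.
Step 2 — from the minimal polynomial, the factor (x − 3)^3 tells us the largest block for λ = 3 has size 3.
Step 3 — with total size 5, 3 blocks, and largest block 3, the block sizes (in nonincreasing order) are [3, 1, 1].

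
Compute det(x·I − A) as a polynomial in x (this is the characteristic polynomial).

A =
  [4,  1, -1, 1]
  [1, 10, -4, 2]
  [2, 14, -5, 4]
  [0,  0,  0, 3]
x^4 - 12*x^3 + 54*x^2 - 108*x + 81

Expanding det(x·I − A) (e.g. by cofactor expansion or by noting that A is similar to its Jordan form J, which has the same characteristic polynomial as A) gives
  χ_A(x) = x^4 - 12*x^3 + 54*x^2 - 108*x + 81
which factors as (x - 3)^4. The eigenvalues (with algebraic multiplicities) are λ = 3 with multiplicity 4.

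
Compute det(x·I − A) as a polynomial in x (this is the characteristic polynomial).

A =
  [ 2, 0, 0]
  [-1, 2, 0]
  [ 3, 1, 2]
x^3 - 6*x^2 + 12*x - 8

Expanding det(x·I − A) (e.g. by cofactor expansion or by noting that A is similar to its Jordan form J, which has the same characteristic polynomial as A) gives
  χ_A(x) = x^3 - 6*x^2 + 12*x - 8
which factors as (x - 2)^3. The eigenvalues (with algebraic multiplicities) are λ = 2 with multiplicity 3.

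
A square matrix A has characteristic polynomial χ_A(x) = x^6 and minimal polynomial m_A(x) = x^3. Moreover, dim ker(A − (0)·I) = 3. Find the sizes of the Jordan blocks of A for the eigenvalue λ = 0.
Block sizes for λ = 0: [3, 2, 1]

Step 1 — from the characteristic polynomial, algebraic multiplicity of λ = 0 is 6. From dim ker(A − (0)·I) = 3, there are exactly 3 Jordan blocks for λ = 0.
Step 2 — from the minimal polynomial, the factor (x − 0)^3 tells us the largest block for λ = 0 has size 3.
Step 3 — with total size 6, 3 blocks, and largest block 3, the block sizes (in nonincreasing order) are [3, 2, 1].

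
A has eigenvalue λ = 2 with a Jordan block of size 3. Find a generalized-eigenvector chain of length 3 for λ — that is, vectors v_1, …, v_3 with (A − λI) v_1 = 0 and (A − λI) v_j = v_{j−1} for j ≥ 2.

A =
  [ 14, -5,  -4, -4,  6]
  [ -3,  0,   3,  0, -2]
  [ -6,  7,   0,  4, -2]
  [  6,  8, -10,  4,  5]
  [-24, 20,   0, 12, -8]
A Jordan chain for λ = 2 of length 3:
v_1 = (15, 0, -9, 0, -36)ᵀ
v_2 = (12, -3, -6, 6, -24)ᵀ
v_3 = (1, 0, 0, 0, 0)ᵀ

Let N = A − (2)·I. We want v_3 with N^3 v_3 = 0 but N^2 v_3 ≠ 0; then v_{j-1} := N · v_j for j = 3, …, 2.

Pick v_3 = (1, 0, 0, 0, 0)ᵀ.
Then v_2 = N · v_3 = (12, -3, -6, 6, -24)ᵀ.
Then v_1 = N · v_2 = (15, 0, -9, 0, -36)ᵀ.

Sanity check: (A − (2)·I) v_1 = (0, 0, 0, 0, 0)ᵀ = 0. ✓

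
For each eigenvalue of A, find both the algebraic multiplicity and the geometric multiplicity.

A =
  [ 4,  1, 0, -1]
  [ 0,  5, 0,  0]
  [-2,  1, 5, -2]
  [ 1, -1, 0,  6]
λ = 5: alg = 4, geom = 2

Step 1 — factor the characteristic polynomial to read off the algebraic multiplicities:
  χ_A(x) = (x - 5)^4

Step 2 — compute geometric multiplicities via the rank-nullity identity g(λ) = n − rank(A − λI):
  rank(A − (5)·I) = 2, so dim ker(A − (5)·I) = n − 2 = 2

Summary:
  λ = 5: algebraic multiplicity = 4, geometric multiplicity = 2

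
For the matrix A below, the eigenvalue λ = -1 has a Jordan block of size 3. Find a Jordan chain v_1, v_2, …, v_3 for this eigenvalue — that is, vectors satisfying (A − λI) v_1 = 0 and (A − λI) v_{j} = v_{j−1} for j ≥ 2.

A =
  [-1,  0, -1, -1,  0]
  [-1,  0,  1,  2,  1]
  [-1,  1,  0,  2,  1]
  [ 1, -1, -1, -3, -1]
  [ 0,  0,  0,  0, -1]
A Jordan chain for λ = -1 of length 3:
v_1 = (0, 1, 1, -1, 0)ᵀ
v_2 = (-1, 1, 1, -1, 0)ᵀ
v_3 = (0, 0, 1, 0, 0)ᵀ

Let N = A − (-1)·I. We want v_3 with N^3 v_3 = 0 but N^2 v_3 ≠ 0; then v_{j-1} := N · v_j for j = 3, …, 2.

Pick v_3 = (0, 0, 1, 0, 0)ᵀ.
Then v_2 = N · v_3 = (-1, 1, 1, -1, 0)ᵀ.
Then v_1 = N · v_2 = (0, 1, 1, -1, 0)ᵀ.

Sanity check: (A − (-1)·I) v_1 = (0, 0, 0, 0, 0)ᵀ = 0. ✓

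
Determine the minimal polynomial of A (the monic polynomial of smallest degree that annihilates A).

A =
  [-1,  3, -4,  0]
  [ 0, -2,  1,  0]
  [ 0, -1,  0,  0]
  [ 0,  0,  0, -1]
x^3 + 3*x^2 + 3*x + 1

The characteristic polynomial is χ_A(x) = (x + 1)^4, so the eigenvalues are known. The minimal polynomial is
  m_A(x) = Π_λ (x − λ)^{k_λ}
where k_λ is the size of the *largest* Jordan block for λ (equivalently, the smallest k with (A − λI)^k v = 0 for every generalised eigenvector v of λ).

  λ = -1: largest Jordan block has size 3, contributing (x + 1)^3

So m_A(x) = (x + 1)^3 = x^3 + 3*x^2 + 3*x + 1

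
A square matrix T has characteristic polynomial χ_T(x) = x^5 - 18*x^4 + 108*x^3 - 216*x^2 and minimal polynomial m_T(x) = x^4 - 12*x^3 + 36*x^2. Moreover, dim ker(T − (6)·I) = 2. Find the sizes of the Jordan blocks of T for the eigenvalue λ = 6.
Block sizes for λ = 6: [2, 1]

Step 1 — from the characteristic polynomial, algebraic multiplicity of λ = 6 is 3. From dim ker(T − (6)·I) = 2, there are exactly 2 Jordan blocks for λ = 6.
Step 2 — from the minimal polynomial, the factor (x − 6)^2 tells us the largest block for λ = 6 has size 2.
Step 3 — with total size 3, 2 blocks, and largest block 2, the block sizes (in nonincreasing order) are [2, 1].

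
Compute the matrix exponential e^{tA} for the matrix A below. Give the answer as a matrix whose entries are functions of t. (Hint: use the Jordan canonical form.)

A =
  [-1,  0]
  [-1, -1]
e^{tA} =
  [exp(-t), 0]
  [-t*exp(-t), exp(-t)]

Strategy: write A = P · J · P⁻¹ where J is a Jordan canonical form, so e^{tA} = P · e^{tJ} · P⁻¹, and e^{tJ} can be computed block-by-block.

A has Jordan form
J =
  [-1,  1]
  [ 0, -1]
(up to reordering of blocks).

Per-block formulas:
  For a 2×2 Jordan block J_2(-1): exp(t · J_2(-1)) = e^(-1t)·(I + t·N), where N is the 2×2 nilpotent shift.

After assembling e^{tJ} and conjugating by P, we get:

e^{tA} =
  [exp(-t), 0]
  [-t*exp(-t), exp(-t)]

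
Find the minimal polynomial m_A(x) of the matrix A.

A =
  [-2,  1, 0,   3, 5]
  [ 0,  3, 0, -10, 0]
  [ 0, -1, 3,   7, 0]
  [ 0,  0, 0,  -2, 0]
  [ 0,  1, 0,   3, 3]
x^3 - 4*x^2 - 3*x + 18

The characteristic polynomial is χ_A(x) = (x - 3)^3*(x + 2)^2, so the eigenvalues are known. The minimal polynomial is
  m_A(x) = Π_λ (x − λ)^{k_λ}
where k_λ is the size of the *largest* Jordan block for λ (equivalently, the smallest k with (A − λI)^k v = 0 for every generalised eigenvector v of λ).

  λ = -2: largest Jordan block has size 1, contributing (x + 2)
  λ = 3: largest Jordan block has size 2, contributing (x − 3)^2

So m_A(x) = (x - 3)^2*(x + 2) = x^3 - 4*x^2 - 3*x + 18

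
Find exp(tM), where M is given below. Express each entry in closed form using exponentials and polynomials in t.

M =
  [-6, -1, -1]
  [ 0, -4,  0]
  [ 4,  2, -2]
e^{tM} =
  [-2*t*exp(-4*t) + exp(-4*t), -t*exp(-4*t), -t*exp(-4*t)]
  [0, exp(-4*t), 0]
  [4*t*exp(-4*t), 2*t*exp(-4*t), 2*t*exp(-4*t) + exp(-4*t)]

Strategy: write M = P · J · P⁻¹ where J is a Jordan canonical form, so e^{tM} = P · e^{tJ} · P⁻¹, and e^{tJ} can be computed block-by-block.

M has Jordan form
J =
  [-4,  1,  0]
  [ 0, -4,  0]
  [ 0,  0, -4]
(up to reordering of blocks).

Per-block formulas:
  For a 2×2 Jordan block J_2(-4): exp(t · J_2(-4)) = e^(-4t)·(I + t·N), where N is the 2×2 nilpotent shift.
  For a 1×1 block at λ = -4: exp(t · [-4]) = [e^(-4t)].

After assembling e^{tJ} and conjugating by P, we get:

e^{tM} =
  [-2*t*exp(-4*t) + exp(-4*t), -t*exp(-4*t), -t*exp(-4*t)]
  [0, exp(-4*t), 0]
  [4*t*exp(-4*t), 2*t*exp(-4*t), 2*t*exp(-4*t) + exp(-4*t)]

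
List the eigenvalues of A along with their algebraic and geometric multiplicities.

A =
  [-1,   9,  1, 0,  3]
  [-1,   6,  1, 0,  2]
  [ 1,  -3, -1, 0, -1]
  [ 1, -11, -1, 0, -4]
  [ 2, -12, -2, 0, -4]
λ = 0: alg = 5, geom = 2

Step 1 — factor the characteristic polynomial to read off the algebraic multiplicities:
  χ_A(x) = x^5

Step 2 — compute geometric multiplicities via the rank-nullity identity g(λ) = n − rank(A − λI):
  rank(A − (0)·I) = 3, so dim ker(A − (0)·I) = n − 3 = 2

Summary:
  λ = 0: algebraic multiplicity = 5, geometric multiplicity = 2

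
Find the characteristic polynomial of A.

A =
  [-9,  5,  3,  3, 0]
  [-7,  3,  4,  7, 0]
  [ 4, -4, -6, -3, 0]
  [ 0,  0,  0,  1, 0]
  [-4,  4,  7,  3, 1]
x^5 + 10*x^4 + 25*x^3 - 20*x^2 - 80*x + 64

Expanding det(x·I − A) (e.g. by cofactor expansion or by noting that A is similar to its Jordan form J, which has the same characteristic polynomial as A) gives
  χ_A(x) = x^5 + 10*x^4 + 25*x^3 - 20*x^2 - 80*x + 64
which factors as (x - 1)^2*(x + 4)^3. The eigenvalues (with algebraic multiplicities) are λ = -4 with multiplicity 3, λ = 1 with multiplicity 2.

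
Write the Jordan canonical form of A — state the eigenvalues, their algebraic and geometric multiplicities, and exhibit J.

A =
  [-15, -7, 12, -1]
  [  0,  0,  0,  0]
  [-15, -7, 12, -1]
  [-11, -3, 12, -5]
J_2(-4) ⊕ J_1(0) ⊕ J_1(0)

The characteristic polynomial is
  det(x·I − A) = x^4 + 8*x^3 + 16*x^2 = x^2*(x + 4)^2

Eigenvalues and multiplicities (the geometric multiplicity of λ is n − rank(A − λI), which equals the number of Jordan blocks for λ):
  λ = -4: algebraic multiplicity = 2, geometric multiplicity = 1
  λ = 0: algebraic multiplicity = 2, geometric multiplicity = 2

Determining the block sizes for each eigenvalue:
  λ = -4: one block (gm = 1), so the single block has size am = 2 → block sizes [2]
  λ = 0: gm = am = 2, so every block has size 1 → block sizes [1, 1]

Assembling the blocks gives a Jordan form
J =
  [-4,  1, 0, 0]
  [ 0, -4, 0, 0]
  [ 0,  0, 0, 0]
  [ 0,  0, 0, 0]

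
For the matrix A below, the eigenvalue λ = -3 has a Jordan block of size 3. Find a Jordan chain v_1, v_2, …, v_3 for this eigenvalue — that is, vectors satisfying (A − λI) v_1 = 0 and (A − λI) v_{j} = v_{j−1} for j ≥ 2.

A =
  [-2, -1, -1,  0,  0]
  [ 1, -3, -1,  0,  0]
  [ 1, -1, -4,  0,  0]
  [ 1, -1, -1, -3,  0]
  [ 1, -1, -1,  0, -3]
A Jordan chain for λ = -3 of length 3:
v_1 = (-1, 0, -1, -1, -1)ᵀ
v_2 = (1, 1, 1, 1, 1)ᵀ
v_3 = (1, 0, 0, 0, 0)ᵀ

Let N = A − (-3)·I. We want v_3 with N^3 v_3 = 0 but N^2 v_3 ≠ 0; then v_{j-1} := N · v_j for j = 3, …, 2.

Pick v_3 = (1, 0, 0, 0, 0)ᵀ.
Then v_2 = N · v_3 = (1, 1, 1, 1, 1)ᵀ.
Then v_1 = N · v_2 = (-1, 0, -1, -1, -1)ᵀ.

Sanity check: (A − (-3)·I) v_1 = (0, 0, 0, 0, 0)ᵀ = 0. ✓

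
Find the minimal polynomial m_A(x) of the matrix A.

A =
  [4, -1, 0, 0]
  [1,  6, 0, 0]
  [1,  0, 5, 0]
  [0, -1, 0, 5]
x^3 - 15*x^2 + 75*x - 125

The characteristic polynomial is χ_A(x) = (x - 5)^4, so the eigenvalues are known. The minimal polynomial is
  m_A(x) = Π_λ (x − λ)^{k_λ}
where k_λ is the size of the *largest* Jordan block for λ (equivalently, the smallest k with (A − λI)^k v = 0 for every generalised eigenvector v of λ).

  λ = 5: largest Jordan block has size 3, contributing (x − 5)^3

So m_A(x) = (x - 5)^3 = x^3 - 15*x^2 + 75*x - 125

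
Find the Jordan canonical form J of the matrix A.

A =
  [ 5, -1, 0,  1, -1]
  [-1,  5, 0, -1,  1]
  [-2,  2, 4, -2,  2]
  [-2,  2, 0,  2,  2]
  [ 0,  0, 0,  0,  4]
J_2(4) ⊕ J_1(4) ⊕ J_1(4) ⊕ J_1(4)

The characteristic polynomial is
  det(x·I − A) = x^5 - 20*x^4 + 160*x^3 - 640*x^2 + 1280*x - 1024 = (x - 4)^5

Eigenvalues and multiplicities (the geometric multiplicity of λ is n − rank(A − λI), which equals the number of Jordan blocks for λ):
  λ = 4: algebraic multiplicity = 5, geometric multiplicity = 4

Determining the block sizes for each eigenvalue:
  λ = 4: 4 blocks summing to 5 forces exactly one block of size 2 and the rest size 1 → block sizes [2, 1, 1, 1]

Assembling the blocks gives a Jordan form
J =
  [4, 1, 0, 0, 0]
  [0, 4, 0, 0, 0]
  [0, 0, 4, 0, 0]
  [0, 0, 0, 4, 0]
  [0, 0, 0, 0, 4]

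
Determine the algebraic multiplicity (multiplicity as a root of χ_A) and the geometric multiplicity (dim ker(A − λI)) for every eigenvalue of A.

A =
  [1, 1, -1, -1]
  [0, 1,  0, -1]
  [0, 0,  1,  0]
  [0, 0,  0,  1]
λ = 1: alg = 4, geom = 2

Step 1 — factor the characteristic polynomial to read off the algebraic multiplicities:
  χ_A(x) = (x - 1)^4

Step 2 — compute geometric multiplicities via the rank-nullity identity g(λ) = n − rank(A − λI):
  rank(A − (1)·I) = 2, so dim ker(A − (1)·I) = n − 2 = 2

Summary:
  λ = 1: algebraic multiplicity = 4, geometric multiplicity = 2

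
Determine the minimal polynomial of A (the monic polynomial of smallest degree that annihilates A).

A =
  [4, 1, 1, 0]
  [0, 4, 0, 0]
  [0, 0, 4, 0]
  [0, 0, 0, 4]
x^2 - 8*x + 16

The characteristic polynomial is χ_A(x) = (x - 4)^4, so the eigenvalues are known. The minimal polynomial is
  m_A(x) = Π_λ (x − λ)^{k_λ}
where k_λ is the size of the *largest* Jordan block for λ (equivalently, the smallest k with (A − λI)^k v = 0 for every generalised eigenvector v of λ).

  λ = 4: largest Jordan block has size 2, contributing (x − 4)^2

So m_A(x) = (x - 4)^2 = x^2 - 8*x + 16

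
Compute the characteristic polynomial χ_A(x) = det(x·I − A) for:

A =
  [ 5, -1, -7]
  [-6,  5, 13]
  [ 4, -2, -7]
x^3 - 3*x^2 + 3*x - 1

Expanding det(x·I − A) (e.g. by cofactor expansion or by noting that A is similar to its Jordan form J, which has the same characteristic polynomial as A) gives
  χ_A(x) = x^3 - 3*x^2 + 3*x - 1
which factors as (x - 1)^3. The eigenvalues (with algebraic multiplicities) are λ = 1 with multiplicity 3.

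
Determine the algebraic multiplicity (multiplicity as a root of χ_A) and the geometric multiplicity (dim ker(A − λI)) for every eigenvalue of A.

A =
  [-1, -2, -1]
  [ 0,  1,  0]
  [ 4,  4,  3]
λ = 1: alg = 3, geom = 2

Step 1 — factor the characteristic polynomial to read off the algebraic multiplicities:
  χ_A(x) = (x - 1)^3

Step 2 — compute geometric multiplicities via the rank-nullity identity g(λ) = n − rank(A − λI):
  rank(A − (1)·I) = 1, so dim ker(A − (1)·I) = n − 1 = 2

Summary:
  λ = 1: algebraic multiplicity = 3, geometric multiplicity = 2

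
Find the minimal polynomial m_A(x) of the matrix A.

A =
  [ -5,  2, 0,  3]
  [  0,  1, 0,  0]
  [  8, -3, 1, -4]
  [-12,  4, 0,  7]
x^2 - 2*x + 1

The characteristic polynomial is χ_A(x) = (x - 1)^4, so the eigenvalues are known. The minimal polynomial is
  m_A(x) = Π_λ (x − λ)^{k_λ}
where k_λ is the size of the *largest* Jordan block for λ (equivalently, the smallest k with (A − λI)^k v = 0 for every generalised eigenvector v of λ).

  λ = 1: largest Jordan block has size 2, contributing (x − 1)^2

So m_A(x) = (x - 1)^2 = x^2 - 2*x + 1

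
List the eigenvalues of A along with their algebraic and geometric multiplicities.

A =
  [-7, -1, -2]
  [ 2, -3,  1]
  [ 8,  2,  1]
λ = -3: alg = 3, geom = 1

Step 1 — factor the characteristic polynomial to read off the algebraic multiplicities:
  χ_A(x) = (x + 3)^3

Step 2 — compute geometric multiplicities via the rank-nullity identity g(λ) = n − rank(A − λI):
  rank(A − (-3)·I) = 2, so dim ker(A − (-3)·I) = n − 2 = 1

Summary:
  λ = -3: algebraic multiplicity = 3, geometric multiplicity = 1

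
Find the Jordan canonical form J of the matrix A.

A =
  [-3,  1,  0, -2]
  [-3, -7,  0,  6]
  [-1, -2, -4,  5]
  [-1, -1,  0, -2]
J_2(-4) ⊕ J_2(-4)

The characteristic polynomial is
  det(x·I − A) = x^4 + 16*x^3 + 96*x^2 + 256*x + 256 = (x + 4)^4

Eigenvalues and multiplicities (the geometric multiplicity of λ is n − rank(A − λI), which equals the number of Jordan blocks for λ):
  λ = -4: algebraic multiplicity = 4, geometric multiplicity = 2

Determining the block sizes for each eigenvalue:
  λ = -4: with am = 4 and gm = 2, the partition is not yet determined (e.g. several partitions of 4 into 2 parts exist). Let N = A − (-4)·I. Computing rank(N^1) = 2, rank(N^2) = 0; the number of blocks of size ≥ j is rank(N^{j−1}) − rank(N^j), giving [2, 2]. So we have 2 block(s) of size 2 → block sizes [2, 2]

Assembling the blocks gives a Jordan form
J =
  [-4,  1,  0,  0]
  [ 0, -4,  0,  0]
  [ 0,  0, -4,  1]
  [ 0,  0,  0, -4]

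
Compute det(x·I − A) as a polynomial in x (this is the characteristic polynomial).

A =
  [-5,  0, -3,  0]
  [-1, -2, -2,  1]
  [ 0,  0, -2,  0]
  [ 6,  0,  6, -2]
x^4 + 11*x^3 + 42*x^2 + 68*x + 40

Expanding det(x·I − A) (e.g. by cofactor expansion or by noting that A is similar to its Jordan form J, which has the same characteristic polynomial as A) gives
  χ_A(x) = x^4 + 11*x^3 + 42*x^2 + 68*x + 40
which factors as (x + 2)^3*(x + 5). The eigenvalues (with algebraic multiplicities) are λ = -5 with multiplicity 1, λ = -2 with multiplicity 3.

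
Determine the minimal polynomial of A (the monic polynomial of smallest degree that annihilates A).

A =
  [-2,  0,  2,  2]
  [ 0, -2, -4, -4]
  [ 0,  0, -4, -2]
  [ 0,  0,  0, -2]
x^2 + 6*x + 8

The characteristic polynomial is χ_A(x) = (x + 2)^3*(x + 4), so the eigenvalues are known. The minimal polynomial is
  m_A(x) = Π_λ (x − λ)^{k_λ}
where k_λ is the size of the *largest* Jordan block for λ (equivalently, the smallest k with (A − λI)^k v = 0 for every generalised eigenvector v of λ).

  λ = -4: largest Jordan block has size 1, contributing (x + 4)
  λ = -2: largest Jordan block has size 1, contributing (x + 2)

So m_A(x) = (x + 2)*(x + 4) = x^2 + 6*x + 8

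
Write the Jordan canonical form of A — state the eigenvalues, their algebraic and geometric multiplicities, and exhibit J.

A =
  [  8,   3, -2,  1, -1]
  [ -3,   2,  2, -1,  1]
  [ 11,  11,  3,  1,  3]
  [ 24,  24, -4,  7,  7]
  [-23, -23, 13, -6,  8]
J_1(5) ⊕ J_1(5) ⊕ J_3(6)

The characteristic polynomial is
  det(x·I − A) = x^5 - 28*x^4 + 313*x^3 - 1746*x^2 + 4860*x - 5400 = (x - 6)^3*(x - 5)^2

Eigenvalues and multiplicities (the geometric multiplicity of λ is n − rank(A − λI), which equals the number of Jordan blocks for λ):
  λ = 5: algebraic multiplicity = 2, geometric multiplicity = 2
  λ = 6: algebraic multiplicity = 3, geometric multiplicity = 1

Determining the block sizes for each eigenvalue:
  λ = 5: gm = am = 2, so every block has size 1 → block sizes [1, 1]
  λ = 6: one block (gm = 1), so the single block has size am = 3 → block sizes [3]

Assembling the blocks gives a Jordan form
J =
  [5, 0, 0, 0, 0]
  [0, 5, 0, 0, 0]
  [0, 0, 6, 1, 0]
  [0, 0, 0, 6, 1]
  [0, 0, 0, 0, 6]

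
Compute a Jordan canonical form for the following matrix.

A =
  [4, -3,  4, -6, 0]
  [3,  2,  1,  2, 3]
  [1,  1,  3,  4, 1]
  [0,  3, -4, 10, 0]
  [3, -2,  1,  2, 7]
J_1(4) ⊕ J_1(4) ⊕ J_3(6)

The characteristic polynomial is
  det(x·I − A) = x^5 - 26*x^4 + 268*x^3 - 1368*x^2 + 3456*x - 3456 = (x - 6)^3*(x - 4)^2

Eigenvalues and multiplicities (the geometric multiplicity of λ is n − rank(A − λI), which equals the number of Jordan blocks for λ):
  λ = 4: algebraic multiplicity = 2, geometric multiplicity = 2
  λ = 6: algebraic multiplicity = 3, geometric multiplicity = 1

Determining the block sizes for each eigenvalue:
  λ = 4: gm = am = 2, so every block has size 1 → block sizes [1, 1]
  λ = 6: one block (gm = 1), so the single block has size am = 3 → block sizes [3]

Assembling the blocks gives a Jordan form
J =
  [4, 0, 0, 0, 0]
  [0, 4, 0, 0, 0]
  [0, 0, 6, 1, 0]
  [0, 0, 0, 6, 1]
  [0, 0, 0, 0, 6]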